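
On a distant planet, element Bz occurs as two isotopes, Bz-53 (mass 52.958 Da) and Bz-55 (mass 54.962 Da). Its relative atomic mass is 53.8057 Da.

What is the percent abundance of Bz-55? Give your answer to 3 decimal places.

42.300%

Writing the weighted mean with unknown fraction x of Bz-53:
52.958·x + 54.962·(1 − x) = 53.8057
(52.958 − 54.962)·x = 53.8057 − 54.962
x = -1.1563 / -2.004 = 0.57700 → 57.700% Bz-53, 42.300% Bz-55.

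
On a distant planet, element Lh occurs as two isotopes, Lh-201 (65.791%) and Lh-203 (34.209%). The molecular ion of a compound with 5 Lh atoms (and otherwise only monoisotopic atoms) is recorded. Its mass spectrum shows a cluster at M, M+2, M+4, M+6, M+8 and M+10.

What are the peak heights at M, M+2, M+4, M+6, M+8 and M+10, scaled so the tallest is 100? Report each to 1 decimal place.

Expanding (0.65791 + 0.34209)^5:
P(M) = 0.65791^5 = 0.123263
P(M+2) = 5 × 0.65791^4 × 0.34209^1 = 0.320462
P(M+4) = 10 × 0.65791^3 × 0.34209^2 = 0.333258
P(M+6) = 10 × 0.65791^2 × 0.34209^3 = 0.173282
P(M+8) = 5 × 0.65791^1 × 0.34209^4 = 0.045050
P(M+10) = 0.34209^5 = 0.004685
The M+4 peak is largest (0.333258); scaling to 100 gives 37.0 : 96.2 : 100.0 : 52.0 : 13.5 : 1.4.

37.0 : 96.2 : 100.0 : 52.0 : 13.5 : 1.4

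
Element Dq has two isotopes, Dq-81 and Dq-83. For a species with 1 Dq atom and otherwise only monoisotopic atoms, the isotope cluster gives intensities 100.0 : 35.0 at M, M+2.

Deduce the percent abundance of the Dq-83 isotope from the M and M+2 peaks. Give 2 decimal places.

25.93%

If p is the fraction of Dq that is Dq-81, then I(M+2)/I(M) = [C(1,1)·p^0·(1−p)] / p^1 = 1·(1−p)/p = 35.0/100.0 = 0.3500
(1−p)/p = 0.3500/1 = 0.3500  ⇒  p = 1/(1 + 0.3500) = 0.7407
Dq-81: 74.07%, Dq-83: 25.93%.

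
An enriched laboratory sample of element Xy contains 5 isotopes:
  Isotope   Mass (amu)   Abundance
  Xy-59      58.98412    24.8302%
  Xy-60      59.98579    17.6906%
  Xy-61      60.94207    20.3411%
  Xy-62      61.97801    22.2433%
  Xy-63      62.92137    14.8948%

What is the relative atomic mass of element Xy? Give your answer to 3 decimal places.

Ar = Σ fᵢ·mᵢ = 0.248302 × 58.98412 + 0.176906 × 59.98579 + 0.203411 × 60.94207 + 0.222433 × 61.97801 + 0.148948 × 62.92137
= 14.645875 + 10.611846 + 12.396287 + 13.785955 + 9.372012 = 60.811975 amu

60.812 amu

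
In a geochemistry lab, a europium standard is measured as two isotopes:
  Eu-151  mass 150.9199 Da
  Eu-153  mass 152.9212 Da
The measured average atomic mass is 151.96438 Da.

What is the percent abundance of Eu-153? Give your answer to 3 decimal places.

52.190%

With x = fraction of Eu-151 (so Eu-153 is 1 − x):
150.9199·x + 152.9212·(1 − x) = 151.96438
(150.9199 − 152.9212)·x = 151.96438 − 152.9212
x = -0.95682 / -2.0013 = 0.47810 → 47.810% Eu-151, 52.190% Eu-153.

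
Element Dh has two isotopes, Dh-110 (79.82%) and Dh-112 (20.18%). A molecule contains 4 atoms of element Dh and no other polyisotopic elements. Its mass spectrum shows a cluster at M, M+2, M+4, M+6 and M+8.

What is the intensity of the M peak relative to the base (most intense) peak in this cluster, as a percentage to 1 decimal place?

98.9%

Binomial terms of (0.7982 + 0.2018)^4: M 0.4059, M+2 0.4105, M+4 0.1557, M+6 0.0262, M+8 0.0017 → M+2 is the base peak.
P(M+2) = C(4,1) × 0.7982^3 × 0.2018^1 = 4 × 0.50855177 × 0.2018 = 0.410503 (base)
P(M) = C(4,0) × 0.7982^4 × 0.2018^0 = 1 × 0.40592602 × 1.0000 = 0.405926
Relative intensity = 0.405926 / 0.410503 × 100 = 98.9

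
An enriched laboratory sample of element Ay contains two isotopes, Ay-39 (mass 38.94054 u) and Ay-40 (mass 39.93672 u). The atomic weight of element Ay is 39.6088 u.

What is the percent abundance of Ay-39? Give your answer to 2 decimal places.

32.92%

With x = fraction of Ay-39 (so Ay-40 is 1 − x):
38.94054·x + 39.93672·(1 − x) = 39.6088
(38.94054 − 39.93672)·x = 39.6088 − 39.93672
x = -0.32792 / -0.99618 = 0.32918 → 32.92% Ay-39, 67.08% Ay-40.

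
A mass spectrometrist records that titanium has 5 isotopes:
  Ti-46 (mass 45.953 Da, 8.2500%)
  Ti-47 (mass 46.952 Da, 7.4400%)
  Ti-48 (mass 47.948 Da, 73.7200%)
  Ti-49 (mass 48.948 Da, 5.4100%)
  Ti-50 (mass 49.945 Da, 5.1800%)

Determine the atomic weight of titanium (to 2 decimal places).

The abundance-weighted mean is 0.082500 × 45.953 + 0.074400 × 46.952 + 0.737200 × 47.948 + 0.054100 × 48.948 + 0.051800 × 49.945
= 3.7911 + 3.4932 + 35.3473 + 2.6481 + 2.5872 = 47.8669 Da

47.87 Da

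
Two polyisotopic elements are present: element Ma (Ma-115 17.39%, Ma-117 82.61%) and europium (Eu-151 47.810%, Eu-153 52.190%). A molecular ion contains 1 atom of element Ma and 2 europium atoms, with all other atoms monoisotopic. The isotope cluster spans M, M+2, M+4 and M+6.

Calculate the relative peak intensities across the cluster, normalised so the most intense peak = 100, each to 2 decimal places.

Element Ma pattern (n=1): 0.1739 : 0.8261
Europium pattern (n=2): 0.22857961 : 0.49904078 : 0.27237961
Convolve the two distributions (both contribute in 2-u steps):
  M: 0.1739×0.22857961 = 0.039750
  M+2: 0.1739×0.49904078 + 0.8261×0.22857961 = 0.275613
  M+4: 0.1739×0.27237961 + 0.8261×0.49904078 = 0.459624
  M+6: 0.8261×0.27237961 = 0.225013
Scale to base peak (0.459624) = 100: 8.65 : 59.96 : 100.00 : 48.96

8.65 : 59.96 : 100.00 : 48.96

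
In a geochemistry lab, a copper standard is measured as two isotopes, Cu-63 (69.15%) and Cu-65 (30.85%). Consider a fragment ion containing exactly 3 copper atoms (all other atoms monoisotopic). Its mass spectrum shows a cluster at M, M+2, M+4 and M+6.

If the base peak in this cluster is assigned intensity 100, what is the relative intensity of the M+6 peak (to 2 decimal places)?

(0.6915 + 0.3085)^3 gives M 0.3307, M+2 0.4425, M+4 0.1974, M+6 0.0294; the largest is M+2.
P(M+2) = C(3,1) × 0.6915^2 × 0.3085^1 = 3 × 0.47817225 × 0.3085 = 0.442548 (base)
P(M+6) = C(3,3) × 0.6915^0 × 0.3085^3 = 1 × 1.0000 × 0.02936064 = 0.029361
Relative intensity = 0.029361 / 0.442548 × 100 = 6.63

6.63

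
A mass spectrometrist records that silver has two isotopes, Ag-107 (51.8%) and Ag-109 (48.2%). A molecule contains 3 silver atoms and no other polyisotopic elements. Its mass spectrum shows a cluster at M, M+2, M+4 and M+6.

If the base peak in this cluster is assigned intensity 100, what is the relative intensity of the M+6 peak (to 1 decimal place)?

(0.518 + 0.482)^3 gives M 0.1390, M+2 0.3880, M+4 0.3610, M+6 0.1120; the largest is M+2.
P(M+2) = C(3,1) × 0.518^2 × 0.482^1 = 3 × 0.268324 × 0.4820 = 0.387997 (base)
P(M+6) = C(3,3) × 0.518^0 × 0.482^3 = 1 × 1.0000 × 0.11198017 = 0.111980
Relative intensity = 0.111980 / 0.387997 × 100 = 28.9

28.9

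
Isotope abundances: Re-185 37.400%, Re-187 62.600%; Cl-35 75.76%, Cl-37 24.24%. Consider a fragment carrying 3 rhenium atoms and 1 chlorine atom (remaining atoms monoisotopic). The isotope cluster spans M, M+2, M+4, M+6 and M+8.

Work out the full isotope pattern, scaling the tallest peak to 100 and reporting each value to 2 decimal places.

9.99 : 53.35 : 100.00 : 73.70 : 14.99

Rhenium pattern (n=3): 0.05231362 : 0.26268713 : 0.43968487 : 0.24531438
Chlorine pattern (n=1): 0.7576 : 0.2424
Convolve the two distributions (both contribute in 2-u steps):
  M: 0.05231362×0.7576 = 0.039633
  M+2: 0.05231362×0.2424 + 0.26268713×0.7576 = 0.211693
  M+4: 0.26268713×0.2424 + 0.43968487×0.7576 = 0.396781
  M+6: 0.43968487×0.2424 + 0.24531438×0.7576 = 0.292430
  M+8: 0.24531438×0.2424 = 0.059464
Scale to base peak (0.396781) = 100: 9.99 : 53.35 : 100.00 : 73.70 : 14.99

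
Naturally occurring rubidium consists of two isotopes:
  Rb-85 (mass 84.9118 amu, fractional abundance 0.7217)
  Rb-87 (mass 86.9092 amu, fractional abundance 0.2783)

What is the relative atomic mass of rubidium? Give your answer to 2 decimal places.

Weight each isotope mass by its fractional abundance: 0.7217 × 84.9118 + 0.2783 × 86.9092
= 61.28085 + 24.18683 = 85.46768 amu

85.47 amu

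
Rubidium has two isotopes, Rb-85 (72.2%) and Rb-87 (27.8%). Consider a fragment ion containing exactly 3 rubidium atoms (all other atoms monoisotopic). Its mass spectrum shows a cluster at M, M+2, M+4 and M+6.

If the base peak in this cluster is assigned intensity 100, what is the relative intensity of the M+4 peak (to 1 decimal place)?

Binomial terms of (0.722 + 0.278)^3: M 0.3764, M+2 0.4348, M+4 0.1674, M+6 0.0215 → M+2 is the base peak.
P(M+2) = C(3,1) × 0.722^2 × 0.278^1 = 3 × 0.521284 × 0.2780 = 0.434751 (base)
P(M+4) = C(3,2) × 0.722^1 × 0.278^2 = 3 × 0.7220 × 0.077284 = 0.167397
Relative intensity = 0.167397 / 0.434751 × 100 = 38.5

38.5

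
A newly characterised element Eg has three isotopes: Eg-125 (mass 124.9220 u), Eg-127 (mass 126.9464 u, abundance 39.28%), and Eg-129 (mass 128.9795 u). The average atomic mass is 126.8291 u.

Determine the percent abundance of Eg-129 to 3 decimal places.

27.404%

Let x and y be the fractions of Eg-125 and Eg-129. Then x + y = 1 − 0.3928 = 0.6072 and 124.9220x + 128.9795y = 126.8291 − 0.3928×126.9464 = 76.96455408.
Substituting: 124.9220x + 128.9795(0.6072 − x) = 76.96455408
(124.9220 − 128.9795)x = -1.35179832  ⇒  x = 0.33316, y = 0.27404
Eg-125: 33.316%, Eg-129: 27.404%.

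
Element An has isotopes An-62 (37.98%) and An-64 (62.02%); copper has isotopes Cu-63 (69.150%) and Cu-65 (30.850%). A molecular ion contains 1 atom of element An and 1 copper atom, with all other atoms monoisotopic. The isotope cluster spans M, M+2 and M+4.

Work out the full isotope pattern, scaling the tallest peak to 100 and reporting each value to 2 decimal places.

48.10 : 100.00 : 35.04

Element An pattern (n=1): 0.3798 : 0.6202
Copper pattern (n=1): 0.6915 : 0.3085
Convolve the two distributions (both contribute in 2-u steps):
  M: 0.3798×0.6915 = 0.262632
  M+2: 0.3798×0.3085 + 0.6202×0.6915 = 0.546037
  M+4: 0.6202×0.3085 = 0.191332
Scale to base peak (0.546037) = 100: 48.10 : 100.00 : 35.04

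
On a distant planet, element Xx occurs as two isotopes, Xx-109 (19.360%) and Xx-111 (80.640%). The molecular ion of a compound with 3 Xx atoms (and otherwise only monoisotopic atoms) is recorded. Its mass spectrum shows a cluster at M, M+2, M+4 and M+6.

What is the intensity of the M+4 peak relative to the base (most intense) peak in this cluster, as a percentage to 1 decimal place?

72.0%

(0.19360 + 0.80640)^3 gives M 0.0073, M+2 0.0907, M+4 0.3777, M+6 0.5244; the largest is M+6.
P(M+6) = C(3,3) × 0.19360^0 × 0.80640^3 = 1 × 1.0000 × 0.52438657 = 0.524387 (base)
P(M+4) = C(3,2) × 0.19360^1 × 0.80640^2 = 3 × 0.1936 × 0.65028096 = 0.377683
Relative intensity = 0.377683 / 0.524387 × 100 = 72.0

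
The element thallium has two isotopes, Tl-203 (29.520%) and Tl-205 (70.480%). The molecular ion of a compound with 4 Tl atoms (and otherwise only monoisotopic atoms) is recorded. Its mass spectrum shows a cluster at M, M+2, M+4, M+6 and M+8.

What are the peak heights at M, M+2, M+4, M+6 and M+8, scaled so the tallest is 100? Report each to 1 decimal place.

Expanding (0.29520 + 0.70480)^4:
P(M) = 0.29520^4 = 0.007594
P(M+2) = 4 × 0.29520^3 × 0.70480^1 = 0.072523
P(M+4) = 6 × 0.29520^2 × 0.70480^2 = 0.259726
P(M+6) = 4 × 0.29520^1 × 0.70480^3 = 0.413403
P(M+8) = 0.70480^4 = 0.246754
The M+6 peak is largest (0.413403); scaling to 100 gives 1.8 : 17.5 : 62.8 : 100.0 : 59.7.

1.8 : 17.5 : 62.8 : 100.0 : 59.7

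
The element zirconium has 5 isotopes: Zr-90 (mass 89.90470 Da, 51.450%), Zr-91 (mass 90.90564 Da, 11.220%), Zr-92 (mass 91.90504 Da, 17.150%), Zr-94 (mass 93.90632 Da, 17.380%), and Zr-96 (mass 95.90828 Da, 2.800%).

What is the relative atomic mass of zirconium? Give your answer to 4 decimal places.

91.2236 Da

Weight each isotope mass by its fractional abundance: 0.51450 × 89.90470 + 0.11220 × 90.90564 + 0.17150 × 91.90504 + 0.17380 × 93.90632 + 0.02800 × 95.90828
= 46.255968 + 10.199613 + 15.761714 + 16.320918 + 2.685432 = 91.223645 Da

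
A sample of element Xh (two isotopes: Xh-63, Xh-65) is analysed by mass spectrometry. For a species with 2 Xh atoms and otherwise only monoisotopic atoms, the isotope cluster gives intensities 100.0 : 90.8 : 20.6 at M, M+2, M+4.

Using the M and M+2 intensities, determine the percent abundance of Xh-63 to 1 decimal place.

68.8%

If p is the fraction of Xh that is Xh-63, then I(M+2)/I(M) = [C(2,1)·p^1·(1−p)] / p^2 = 2·(1−p)/p = 90.8/100.0 = 0.9080
(1−p)/p = 0.9080/2 = 0.4540  ⇒  p = 1/(1 + 0.4540) = 0.6878
Xh-63: 68.8%, Xh-65: 31.2%.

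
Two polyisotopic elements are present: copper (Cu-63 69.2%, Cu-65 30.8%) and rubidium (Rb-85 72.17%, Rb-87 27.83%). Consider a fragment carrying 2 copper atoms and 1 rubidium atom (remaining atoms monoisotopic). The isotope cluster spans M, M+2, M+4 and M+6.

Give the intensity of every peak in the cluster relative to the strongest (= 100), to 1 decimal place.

78.4 : 100.0 : 42.4 : 6.0

Copper pattern (n=2): 0.478864 : 0.426272 : 0.094864
Rubidium pattern (n=1): 0.7217 : 0.2783
Convolve the two distributions (both contribute in 2-u steps):
  M: 0.478864×0.7217 = 0.345596
  M+2: 0.478864×0.2783 + 0.426272×0.7217 = 0.440908
  M+4: 0.426272×0.2783 + 0.094864×0.7217 = 0.187095
  M+6: 0.094864×0.2783 = 0.026401
Scale to base peak (0.440908) = 100: 78.4 : 100.0 : 42.4 : 6.0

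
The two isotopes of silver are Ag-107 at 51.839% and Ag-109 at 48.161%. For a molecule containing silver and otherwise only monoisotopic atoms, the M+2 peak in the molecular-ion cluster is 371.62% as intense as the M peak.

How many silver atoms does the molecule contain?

With n Ag atoms, P(M+2)/P(M) = C(n,1)·p^(n−1)q / p^n = n·q/p = n · 0.48161/0.51839.
n = 3.7162 × 0.51839/0.48161 = 4.00 ≈ 4

4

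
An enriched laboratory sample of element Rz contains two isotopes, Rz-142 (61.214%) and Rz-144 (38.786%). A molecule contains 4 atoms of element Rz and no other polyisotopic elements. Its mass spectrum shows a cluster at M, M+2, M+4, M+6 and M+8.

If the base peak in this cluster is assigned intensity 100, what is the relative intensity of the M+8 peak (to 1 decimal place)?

6.4

Binomial terms of (0.61214 + 0.38786)^4: M 0.1404, M+2 0.3559, M+4 0.3382, M+6 0.1429, M+8 0.0226 → M+2 is the base peak.
P(M+2) = C(4,1) × 0.61214^3 × 0.38786^1 = 4 × 0.22937827 × 0.38786 = 0.355867 (base)
P(M+8) = C(4,4) × 0.61214^0 × 0.38786^4 = 1 × 1.0000 × 0.0226308 = 0.022631
Relative intensity = 0.022631 / 0.355867 × 100 = 6.4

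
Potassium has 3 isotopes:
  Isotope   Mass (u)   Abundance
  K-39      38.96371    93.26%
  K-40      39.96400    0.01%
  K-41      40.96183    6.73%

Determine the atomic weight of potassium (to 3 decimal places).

39.098 u

Average mass = Σ (abundance × isotope mass) = 0.9326 × 38.96371 + 0.0001 × 39.96400 + 0.0673 × 40.96183
= 36.337556 + 0.003996 + 2.756731 = 39.098283 u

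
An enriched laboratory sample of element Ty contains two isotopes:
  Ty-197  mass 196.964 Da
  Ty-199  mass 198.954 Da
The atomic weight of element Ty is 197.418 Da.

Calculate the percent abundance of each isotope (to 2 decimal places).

Ty-197: 77.19%, Ty-199: 22.81%

Let x be the fractional abundance of Ty-197; then Ty-199 has abundance 1 − x.
196.964·x + 198.954·(1 − x) = 197.418
(196.964 − 198.954)·x = 197.418 − 198.954
x = -1.536 / -1.990 = 0.77186 → 77.19% Ty-197, 22.81% Ty-199.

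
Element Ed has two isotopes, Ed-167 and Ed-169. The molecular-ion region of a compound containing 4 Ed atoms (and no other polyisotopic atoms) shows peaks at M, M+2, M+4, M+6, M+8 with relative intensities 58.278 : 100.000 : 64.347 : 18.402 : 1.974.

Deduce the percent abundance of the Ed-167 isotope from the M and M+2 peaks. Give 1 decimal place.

70.0%

Let p = fractional abundance of Ed-167. I(M+2)/I(M) = [C(4,1)·p^3·(1−p)] / p^4 = 4·(1−p)/p = 100.000/58.278 = 1.7159
(1−p)/p = 1.7159/4 = 0.4290  ⇒  p = 1/(1 + 0.4290) = 0.6998
Ed-167: 70.0%, Ed-169: 30.0%.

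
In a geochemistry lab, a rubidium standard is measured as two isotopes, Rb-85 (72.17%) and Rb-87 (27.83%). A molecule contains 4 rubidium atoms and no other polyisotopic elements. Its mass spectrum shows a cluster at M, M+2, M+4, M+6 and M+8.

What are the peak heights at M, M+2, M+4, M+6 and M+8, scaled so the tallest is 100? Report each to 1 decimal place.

64.8 : 100.0 : 57.8 : 14.9 : 1.4

Each Rb atom is independently Rb-85 (p = 0.7217) or Rb-87 (q = 0.2783); the cluster is the binomial expansion (p + q)^4.
P(M) = 0.7217^4 = 0.271286
P(M+2) = 4 × 0.7217^3 × 0.2783^1 = 0.418450
P(M+4) = 6 × 0.7217^2 × 0.2783^2 = 0.242042
P(M+6) = 4 × 0.7217^1 × 0.2783^3 = 0.062224
P(M+8) = 0.2783^4 = 0.005999
The M+2 peak is largest (0.418450); scaling to 100 gives 64.8 : 100.0 : 57.8 : 14.9 : 1.4.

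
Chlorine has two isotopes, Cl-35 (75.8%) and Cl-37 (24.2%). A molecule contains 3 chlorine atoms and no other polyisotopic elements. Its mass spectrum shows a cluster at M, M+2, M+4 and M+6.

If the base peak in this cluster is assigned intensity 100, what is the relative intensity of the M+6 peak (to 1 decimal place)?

3.3

(0.758 + 0.242)^3 gives M 0.4355, M+2 0.4171, M+4 0.1332, M+6 0.0142; the largest is M.
P(M) = C(3,0) × 0.758^3 × 0.242^0 = 1 × 0.43551951 × 1.0000 = 0.435520 (base)
P(M+6) = C(3,3) × 0.758^0 × 0.242^3 = 1 × 1.0000 × 0.01417249 = 0.014172
Relative intensity = 0.014172 / 0.435520 × 100 = 3.3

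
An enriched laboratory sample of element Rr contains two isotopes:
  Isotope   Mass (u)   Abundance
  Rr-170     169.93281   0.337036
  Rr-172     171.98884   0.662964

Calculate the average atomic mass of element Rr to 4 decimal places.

171.2959 u

Weight each isotope mass by its fractional abundance: 0.337036 × 169.93281 + 0.662964 × 171.98884
= 57.273475 + 114.022409 = 171.295884 u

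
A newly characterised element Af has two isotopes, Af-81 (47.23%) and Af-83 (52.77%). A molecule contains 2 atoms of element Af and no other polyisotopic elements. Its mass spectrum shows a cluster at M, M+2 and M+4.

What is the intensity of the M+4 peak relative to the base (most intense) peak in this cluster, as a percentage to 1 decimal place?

(0.4723 + 0.5277)^2 gives M 0.2231, M+2 0.4985, M+4 0.2785; the largest is M+2.
P(M+2) = C(2,1) × 0.4723^1 × 0.5277^1 = 2 × 0.4723 × 0.5277 = 0.498465 (base)
P(M+4) = C(2,2) × 0.4723^0 × 0.5277^2 = 1 × 1.0000 × 0.27846729 = 0.278467
Relative intensity = 0.278467 / 0.498465 × 100 = 55.9

55.9%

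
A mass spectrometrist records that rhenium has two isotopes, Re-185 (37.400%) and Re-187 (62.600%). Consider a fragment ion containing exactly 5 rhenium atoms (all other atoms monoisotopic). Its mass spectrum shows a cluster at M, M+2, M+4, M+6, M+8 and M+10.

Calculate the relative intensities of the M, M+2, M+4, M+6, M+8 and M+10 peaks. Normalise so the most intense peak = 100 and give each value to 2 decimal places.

The 5 Re atoms are independent, so intensities follow the terms of (0.37400 + 0.62600)^5.
P(M) = 0.37400^5 = 0.007317
P(M+2) = 5 × 0.37400^4 × 0.62600^1 = 0.061239
P(M+4) = 10 × 0.37400^3 × 0.62600^2 = 0.205005
P(M+6) = 10 × 0.37400^2 × 0.62600^3 = 0.343136
P(M+8) = 5 × 0.37400^1 × 0.62600^4 = 0.287170
P(M+10) = 0.62600^5 = 0.096133
The M+6 peak is largest (0.343136); scaling to 100 gives 2.13 : 17.85 : 59.74 : 100.00 : 83.69 : 28.02.

2.13 : 17.85 : 59.74 : 100.00 : 83.69 : 28.02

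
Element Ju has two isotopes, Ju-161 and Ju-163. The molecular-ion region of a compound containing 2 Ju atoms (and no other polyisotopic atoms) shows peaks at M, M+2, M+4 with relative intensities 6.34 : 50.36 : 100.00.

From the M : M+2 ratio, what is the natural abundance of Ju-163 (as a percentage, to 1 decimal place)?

79.9%

Let p = fractional abundance of Ju-161. I(M+2)/I(M) = [C(2,1)·p^1·(1−p)] / p^2 = 2·(1−p)/p = 50.36/6.34 = 7.9432
(1−p)/p = 7.9432/2 = 3.9716  ⇒  p = 1/(1 + 3.9716) = 0.2011
Ju-161: 20.1%, Ju-163: 79.9%.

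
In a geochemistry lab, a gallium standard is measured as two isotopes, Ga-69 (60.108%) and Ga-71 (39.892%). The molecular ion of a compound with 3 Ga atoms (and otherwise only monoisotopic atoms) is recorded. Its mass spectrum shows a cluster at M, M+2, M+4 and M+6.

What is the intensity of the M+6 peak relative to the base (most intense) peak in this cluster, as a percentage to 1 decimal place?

14.7%

(0.60108 + 0.39892)^3 gives M 0.2172, M+2 0.4324, M+4 0.2870, M+6 0.0635; the largest is M+2.
P(M+2) = C(3,1) × 0.60108^2 × 0.39892^1 = 3 × 0.36129717 × 0.39892 = 0.432386 (base)
P(M+6) = C(3,3) × 0.60108^0 × 0.39892^3 = 1 × 1.0000 × 0.063483 = 0.063483
Relative intensity = 0.063483 / 0.432386 × 100 = 14.7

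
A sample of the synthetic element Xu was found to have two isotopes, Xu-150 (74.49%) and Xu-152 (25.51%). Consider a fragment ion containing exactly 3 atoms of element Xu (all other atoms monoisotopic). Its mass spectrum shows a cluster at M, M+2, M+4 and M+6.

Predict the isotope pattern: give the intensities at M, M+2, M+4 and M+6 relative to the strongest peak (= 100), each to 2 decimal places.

97.33 : 100.00 : 34.25 : 3.91

Each Xu atom is independently Xu-150 (p = 0.7449) or Xu-152 (q = 0.2551); the cluster is the binomial expansion (p + q)^3.
P(M) = 0.7449^3 = 0.413327
P(M+2) = 3 × 0.7449^2 × 0.2551^1 = 0.424647
P(M+4) = 3 × 0.7449^1 × 0.2551^2 = 0.145425
P(M+6) = 0.2551^3 = 0.016601
The M+2 peak is largest (0.424647); scaling to 100 gives 97.33 : 100.00 : 34.25 : 3.91.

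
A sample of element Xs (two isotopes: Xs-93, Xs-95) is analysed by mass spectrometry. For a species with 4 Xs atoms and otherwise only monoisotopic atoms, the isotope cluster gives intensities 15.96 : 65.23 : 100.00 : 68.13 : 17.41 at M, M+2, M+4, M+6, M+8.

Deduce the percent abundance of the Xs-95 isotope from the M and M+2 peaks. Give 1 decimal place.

Let p = fractional abundance of Xs-93. I(M+2)/I(M) = [C(4,1)·p^3·(1−p)] / p^4 = 4·(1−p)/p = 65.23/15.96 = 4.0871
(1−p)/p = 4.0871/4 = 1.0218  ⇒  p = 1/(1 + 1.0218) = 0.4946
Xs-93: 49.5%, Xs-95: 50.5%.

50.5%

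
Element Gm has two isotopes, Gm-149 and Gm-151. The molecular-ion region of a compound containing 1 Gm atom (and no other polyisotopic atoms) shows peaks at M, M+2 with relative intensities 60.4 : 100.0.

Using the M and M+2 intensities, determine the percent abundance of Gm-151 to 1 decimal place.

62.3%

Let p = fractional abundance of Gm-149. I(M+2)/I(M) = [C(1,1)·p^0·(1−p)] / p^1 = 1·(1−p)/p = 100.0/60.4 = 1.6556
(1−p)/p = 1.6556/1 = 1.6556  ⇒  p = 1/(1 + 1.6556) = 0.3766
Gm-149: 37.7%, Gm-151: 62.3%.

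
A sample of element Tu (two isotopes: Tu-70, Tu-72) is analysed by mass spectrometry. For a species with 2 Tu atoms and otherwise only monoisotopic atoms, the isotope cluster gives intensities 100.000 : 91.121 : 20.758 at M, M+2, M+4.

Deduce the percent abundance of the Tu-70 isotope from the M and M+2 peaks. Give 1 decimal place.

Write p for the Tu-70 fraction. I(M+2)/I(M) = [C(2,1)·p^1·(1−p)] / p^2 = 2·(1−p)/p = 91.121/100.000 = 0.9112
(1−p)/p = 0.9112/2 = 0.4556  ⇒  p = 1/(1 + 0.4556) = 0.6870
Tu-70: 68.7%, Tu-72: 31.3%.

68.7%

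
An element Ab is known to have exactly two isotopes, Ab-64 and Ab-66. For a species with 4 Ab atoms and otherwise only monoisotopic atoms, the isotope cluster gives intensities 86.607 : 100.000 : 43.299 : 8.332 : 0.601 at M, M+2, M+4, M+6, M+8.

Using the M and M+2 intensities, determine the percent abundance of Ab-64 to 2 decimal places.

Let p = fractional abundance of Ab-64. I(M+2)/I(M) = [C(4,1)·p^3·(1−p)] / p^4 = 4·(1−p)/p = 100.000/86.607 = 1.1546
(1−p)/p = 1.1546/4 = 0.2887  ⇒  p = 1/(1 + 0.2887) = 0.7760
Ab-64: 77.60%, Ab-66: 22.40%.

77.60%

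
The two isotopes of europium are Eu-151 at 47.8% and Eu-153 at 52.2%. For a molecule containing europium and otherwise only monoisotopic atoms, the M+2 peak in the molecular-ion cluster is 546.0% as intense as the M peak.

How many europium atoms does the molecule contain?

5

For n independent Eu atoms, I(M+2)/I(M) = n · (abundance Eu-153) / (abundance Eu-151) = n · 0.522/0.478.
n = 5.460 × 0.478/0.522 = 5.00 ≈ 5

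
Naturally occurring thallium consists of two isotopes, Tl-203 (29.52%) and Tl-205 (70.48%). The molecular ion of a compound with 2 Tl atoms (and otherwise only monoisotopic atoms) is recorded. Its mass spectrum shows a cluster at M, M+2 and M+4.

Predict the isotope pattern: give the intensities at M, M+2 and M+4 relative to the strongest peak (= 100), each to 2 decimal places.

The 2 Tl atoms are independent, so intensities follow the terms of (0.2952 + 0.7048)^2.
P(M) = 0.2952^2 = 0.087143
P(M+2) = 2 × 0.2952^1 × 0.7048^1 = 0.416114
P(M+4) = 0.7048^2 = 0.496743
The M+4 peak is largest (0.496743); scaling to 100 gives 17.54 : 83.77 : 100.00.

17.54 : 83.77 : 100.00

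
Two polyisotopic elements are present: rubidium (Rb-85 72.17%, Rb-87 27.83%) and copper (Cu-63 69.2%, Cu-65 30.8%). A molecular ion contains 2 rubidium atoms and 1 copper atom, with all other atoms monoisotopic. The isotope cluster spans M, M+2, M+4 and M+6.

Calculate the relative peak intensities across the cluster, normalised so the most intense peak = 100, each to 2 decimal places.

82.22 : 100.00 : 40.45 : 5.44

Rubidium pattern (n=2): 0.52085089 : 0.40169822 : 0.07745089
Copper pattern (n=1): 0.6920 : 0.3080
Convolve the two distributions (both contribute in 2-u steps):
  M: 0.52085089×0.6920 = 0.360429
  M+2: 0.52085089×0.3080 + 0.40169822×0.6920 = 0.438397
  M+4: 0.40169822×0.3080 + 0.07745089×0.6920 = 0.177319
  M+6: 0.07745089×0.3080 = 0.023855
Scale to base peak (0.438397) = 100: 82.22 : 100.00 : 40.45 : 5.44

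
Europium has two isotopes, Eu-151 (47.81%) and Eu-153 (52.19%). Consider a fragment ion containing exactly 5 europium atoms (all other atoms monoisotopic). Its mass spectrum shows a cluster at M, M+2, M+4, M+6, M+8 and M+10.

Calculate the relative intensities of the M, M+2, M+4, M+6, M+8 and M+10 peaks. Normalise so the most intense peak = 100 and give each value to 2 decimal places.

Expanding (0.4781 + 0.5219)^5:
P(M) = 0.4781^5 = 0.024980
P(M+2) = 5 × 0.4781^4 × 0.5219^1 = 0.136343
P(M+4) = 10 × 0.4781^3 × 0.5219^2 = 0.297667
P(M+6) = 10 × 0.4781^2 × 0.5219^3 = 0.324937
P(M+8) = 5 × 0.4781^1 × 0.5219^4 = 0.177353
P(M+10) = 0.5219^5 = 0.038720
The M+6 peak is largest (0.324937); scaling to 100 gives 7.69 : 41.96 : 91.61 : 100.00 : 54.58 : 11.92.

7.69 : 41.96 : 91.61 : 100.00 : 54.58 : 11.92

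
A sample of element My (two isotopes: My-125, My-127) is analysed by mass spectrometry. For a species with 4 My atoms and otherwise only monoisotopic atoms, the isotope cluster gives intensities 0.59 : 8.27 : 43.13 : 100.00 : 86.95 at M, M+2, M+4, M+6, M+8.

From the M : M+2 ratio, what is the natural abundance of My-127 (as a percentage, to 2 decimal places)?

Write p for the My-125 fraction. I(M+2)/I(M) = [C(4,1)·p^3·(1−p)] / p^4 = 4·(1−p)/p = 8.27/0.59 = 14.0169
(1−p)/p = 14.0169/4 = 3.5042  ⇒  p = 1/(1 + 3.5042) = 0.2220
My-125: 22.20%, My-127: 77.80%.

77.80%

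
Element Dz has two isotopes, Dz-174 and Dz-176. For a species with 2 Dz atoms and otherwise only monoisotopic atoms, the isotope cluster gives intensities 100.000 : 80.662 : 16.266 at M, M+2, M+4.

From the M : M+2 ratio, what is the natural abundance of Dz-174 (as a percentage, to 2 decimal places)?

Write p for the Dz-174 fraction. I(M+2)/I(M) = [C(2,1)·p^1·(1−p)] / p^2 = 2·(1−p)/p = 80.662/100.000 = 0.8066
(1−p)/p = 0.8066/2 = 0.4033  ⇒  p = 1/(1 + 0.4033) = 0.7126
Dz-174: 71.26%, Dz-176: 28.74%.

71.26%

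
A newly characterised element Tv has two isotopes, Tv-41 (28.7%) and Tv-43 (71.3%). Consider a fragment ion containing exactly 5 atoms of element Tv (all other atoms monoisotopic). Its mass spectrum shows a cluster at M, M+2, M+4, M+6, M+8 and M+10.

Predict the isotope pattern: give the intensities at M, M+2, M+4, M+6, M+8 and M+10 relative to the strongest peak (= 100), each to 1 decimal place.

0.5 : 6.5 : 32.4 : 80.5 : 100.0 : 49.7

The 5 Tv atoms are independent, so intensities follow the terms of (0.287 + 0.713)^5.
P(M) = 0.287^5 = 0.001947
P(M+2) = 5 × 0.287^4 × 0.713^1 = 0.024187
P(M+4) = 10 × 0.287^3 × 0.713^2 = 0.120178
P(M+6) = 10 × 0.287^2 × 0.713^3 = 0.298561
P(M+8) = 5 × 0.287^1 × 0.713^4 = 0.370860
P(M+10) = 0.713^5 = 0.184267
The M+8 peak is largest (0.370860); scaling to 100 gives 0.5 : 6.5 : 32.4 : 80.5 : 100.0 : 49.7.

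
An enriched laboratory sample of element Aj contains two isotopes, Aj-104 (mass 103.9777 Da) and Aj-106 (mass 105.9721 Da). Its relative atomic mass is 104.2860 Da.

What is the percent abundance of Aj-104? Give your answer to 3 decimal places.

With x = fraction of Aj-104 (so Aj-106 is 1 − x):
103.9777·x + 105.9721·(1 − x) = 104.2860
(103.9777 − 105.9721)·x = 104.2860 − 105.9721
x = -1.6861 / -1.9944 = 0.84542 → 84.542% Aj-104, 15.458% Aj-106.

84.542%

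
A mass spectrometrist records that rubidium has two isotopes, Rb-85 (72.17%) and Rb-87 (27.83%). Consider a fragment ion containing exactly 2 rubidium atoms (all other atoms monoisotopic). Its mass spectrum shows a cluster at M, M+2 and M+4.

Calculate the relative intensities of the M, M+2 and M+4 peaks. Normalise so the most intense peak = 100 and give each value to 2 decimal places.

100.00 : 77.12 : 14.87

Each Rb atom is independently Rb-85 (p = 0.7217) or Rb-87 (q = 0.2783); the cluster is the binomial expansion (p + q)^2.
P(M) = 0.7217^2 = 0.520851
P(M+2) = 2 × 0.7217^1 × 0.2783^1 = 0.401698
P(M+4) = 0.2783^2 = 0.077451
The M peak is largest (0.520851); scaling to 100 gives 100.00 : 77.12 : 14.87.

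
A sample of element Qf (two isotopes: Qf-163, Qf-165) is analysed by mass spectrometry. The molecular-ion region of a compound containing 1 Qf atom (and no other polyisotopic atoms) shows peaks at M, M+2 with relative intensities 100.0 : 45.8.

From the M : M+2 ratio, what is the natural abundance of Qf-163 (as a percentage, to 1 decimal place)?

68.6%

If p is the fraction of Qf that is Qf-163, then I(M+2)/I(M) = [C(1,1)·p^0·(1−p)] / p^1 = 1·(1−p)/p = 45.8/100.0 = 0.4580
(1−p)/p = 0.4580/1 = 0.4580  ⇒  p = 1/(1 + 0.4580) = 0.6859
Qf-163: 68.6%, Qf-165: 31.4%.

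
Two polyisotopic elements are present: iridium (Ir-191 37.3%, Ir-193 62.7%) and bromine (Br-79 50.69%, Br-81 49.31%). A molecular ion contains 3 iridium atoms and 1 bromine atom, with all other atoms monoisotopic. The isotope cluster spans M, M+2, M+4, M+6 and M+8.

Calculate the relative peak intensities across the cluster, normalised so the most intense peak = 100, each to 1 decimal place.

Iridium pattern (n=3): 0.05189512 : 0.26170165 : 0.43991135 : 0.24649188
Bromine pattern (n=1): 0.5069 : 0.4931
Convolve the two distributions (both contribute in 2-u steps):
  M: 0.05189512×0.5069 = 0.026306
  M+2: 0.05189512×0.4931 + 0.26170165×0.5069 = 0.158246
  M+4: 0.26170165×0.4931 + 0.43991135×0.5069 = 0.352036
  M+6: 0.43991135×0.4931 + 0.24649188×0.5069 = 0.341867
  M+8: 0.24649188×0.4931 = 0.121545
Scale to base peak (0.352036) = 100: 7.5 : 45.0 : 100.0 : 97.1 : 34.5

7.5 : 45.0 : 100.0 : 97.1 : 34.5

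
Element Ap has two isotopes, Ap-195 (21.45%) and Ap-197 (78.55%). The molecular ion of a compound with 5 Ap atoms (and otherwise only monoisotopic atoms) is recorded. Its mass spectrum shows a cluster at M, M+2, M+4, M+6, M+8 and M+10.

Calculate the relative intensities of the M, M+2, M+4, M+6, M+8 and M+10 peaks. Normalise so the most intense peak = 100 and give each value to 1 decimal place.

Expanding (0.2145 + 0.7855)^5:
P(M) = 0.2145^5 = 0.000454
P(M+2) = 5 × 0.2145^4 × 0.7855^1 = 0.008314
P(M+4) = 10 × 0.2145^3 × 0.7855^2 = 0.060894
P(M+6) = 10 × 0.2145^2 × 0.7855^3 = 0.222994
P(M+8) = 5 × 0.2145^1 × 0.7855^4 = 0.408303
P(M+10) = 0.7855^5 = 0.299041
The M+8 peak is largest (0.408303); scaling to 100 gives 0.1 : 2.0 : 14.9 : 54.6 : 100.0 : 73.2.

0.1 : 2.0 : 14.9 : 54.6 : 100.0 : 73.2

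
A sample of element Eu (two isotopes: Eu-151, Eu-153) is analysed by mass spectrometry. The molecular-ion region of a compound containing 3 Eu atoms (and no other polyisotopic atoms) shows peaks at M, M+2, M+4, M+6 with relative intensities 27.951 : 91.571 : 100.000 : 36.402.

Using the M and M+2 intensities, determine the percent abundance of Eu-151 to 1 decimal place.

Let p = fractional abundance of Eu-151. I(M+2)/I(M) = [C(3,1)·p^2·(1−p)] / p^3 = 3·(1−p)/p = 91.571/27.951 = 3.2761
(1−p)/p = 3.2761/3 = 1.0920  ⇒  p = 1/(1 + 1.0920) = 0.4780
Eu-151: 47.8%, Eu-153: 52.2%.

47.8%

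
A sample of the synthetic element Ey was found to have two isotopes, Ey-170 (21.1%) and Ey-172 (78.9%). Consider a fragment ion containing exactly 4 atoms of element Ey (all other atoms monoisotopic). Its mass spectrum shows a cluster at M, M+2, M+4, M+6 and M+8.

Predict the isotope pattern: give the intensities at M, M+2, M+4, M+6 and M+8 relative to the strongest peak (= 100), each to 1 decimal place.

Expanding (0.211 + 0.789)^4:
P(M) = 0.211^4 = 0.001982
P(M+2) = 4 × 0.211^3 × 0.789^1 = 0.029647
P(M+4) = 6 × 0.211^2 × 0.789^2 = 0.166292
P(M+6) = 4 × 0.211^1 × 0.789^3 = 0.414547
P(M+8) = 0.789^4 = 0.387532
The M+6 peak is largest (0.414547); scaling to 100 gives 0.5 : 7.2 : 40.1 : 100.0 : 93.5.

0.5 : 7.2 : 40.1 : 100.0 : 93.5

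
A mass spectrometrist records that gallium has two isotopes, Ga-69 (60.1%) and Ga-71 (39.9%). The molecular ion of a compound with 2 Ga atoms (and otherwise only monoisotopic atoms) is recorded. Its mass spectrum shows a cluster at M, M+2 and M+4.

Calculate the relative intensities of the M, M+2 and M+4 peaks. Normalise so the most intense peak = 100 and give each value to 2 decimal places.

Each Ga atom is independently Ga-69 (p = 0.601) or Ga-71 (q = 0.399); the cluster is the binomial expansion (p + q)^2.
P(M) = 0.601^2 = 0.361201
P(M+2) = 2 × 0.601^1 × 0.399^1 = 0.479598
P(M+4) = 0.399^2 = 0.159201
The M+2 peak is largest (0.479598); scaling to 100 gives 75.31 : 100.00 : 33.19.

75.31 : 100.00 : 33.19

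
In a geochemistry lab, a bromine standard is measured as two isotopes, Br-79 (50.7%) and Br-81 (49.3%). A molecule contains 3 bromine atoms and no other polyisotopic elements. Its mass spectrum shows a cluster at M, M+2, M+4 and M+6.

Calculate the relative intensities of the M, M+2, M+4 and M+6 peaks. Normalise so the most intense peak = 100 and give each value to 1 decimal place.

The 3 Br atoms are independent, so intensities follow the terms of (0.507 + 0.493)^3.
P(M) = 0.507^3 = 0.130324
P(M+2) = 3 × 0.507^2 × 0.493^1 = 0.380175
P(M+4) = 3 × 0.507^1 × 0.493^2 = 0.369678
P(M+6) = 0.493^3 = 0.119823
The M+2 peak is largest (0.380175); scaling to 100 gives 34.3 : 100.0 : 97.2 : 31.5.

34.3 : 100.0 : 97.2 : 31.5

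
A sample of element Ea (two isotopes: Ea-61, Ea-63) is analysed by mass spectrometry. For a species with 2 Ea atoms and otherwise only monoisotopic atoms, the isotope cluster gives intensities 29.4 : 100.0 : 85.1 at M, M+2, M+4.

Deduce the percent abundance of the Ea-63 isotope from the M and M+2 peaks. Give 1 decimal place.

63.0%

Let p = fractional abundance of Ea-61. I(M+2)/I(M) = [C(2,1)·p^1·(1−p)] / p^2 = 2·(1−p)/p = 100.0/29.4 = 3.4014
(1−p)/p = 3.4014/2 = 1.7007  ⇒  p = 1/(1 + 1.7007) = 0.3703
Ea-61: 37.0%, Ea-63: 63.0%.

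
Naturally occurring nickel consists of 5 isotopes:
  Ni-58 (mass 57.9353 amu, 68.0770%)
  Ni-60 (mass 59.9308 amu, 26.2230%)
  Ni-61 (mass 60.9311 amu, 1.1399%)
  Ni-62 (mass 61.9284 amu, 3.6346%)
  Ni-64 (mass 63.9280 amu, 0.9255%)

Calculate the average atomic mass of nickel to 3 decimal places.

Weight each isotope mass by its fractional abundance: 0.680770 × 57.9353 + 0.262230 × 59.9308 + 0.011399 × 60.9311 + 0.036346 × 61.9284 + 0.009255 × 63.9280
= 39.44061 + 15.71565 + 0.69455 + 2.25085 + 0.59165 = 58.69331 amu

58.693 amu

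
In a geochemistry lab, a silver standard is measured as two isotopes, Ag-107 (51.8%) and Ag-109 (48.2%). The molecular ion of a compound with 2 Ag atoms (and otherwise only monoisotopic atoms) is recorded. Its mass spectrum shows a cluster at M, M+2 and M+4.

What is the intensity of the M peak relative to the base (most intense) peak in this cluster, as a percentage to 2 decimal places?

(0.518 + 0.482)^2 gives M 0.2683, M+2 0.4994, M+4 0.2323; the largest is M+2.
P(M+2) = C(2,1) × 0.518^1 × 0.482^1 = 2 × 0.5180 × 0.4820 = 0.499352 (base)
P(M) = C(2,0) × 0.518^2 × 0.482^0 = 1 × 0.268324 × 1.0000 = 0.268324
Relative intensity = 0.268324 / 0.499352 × 100 = 53.73

53.73%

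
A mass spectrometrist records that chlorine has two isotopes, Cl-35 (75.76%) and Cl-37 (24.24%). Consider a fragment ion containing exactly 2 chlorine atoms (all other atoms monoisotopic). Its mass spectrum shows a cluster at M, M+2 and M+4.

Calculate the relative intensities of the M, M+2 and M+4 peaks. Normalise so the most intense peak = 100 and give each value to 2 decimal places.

Each Cl atom is independently Cl-35 (p = 0.7576) or Cl-37 (q = 0.2424); the cluster is the binomial expansion (p + q)^2.
P(M) = 0.7576^2 = 0.573958
P(M+2) = 2 × 0.7576^1 × 0.2424^1 = 0.367284
P(M+4) = 0.2424^2 = 0.058758
The M peak is largest (0.573958); scaling to 100 gives 100.00 : 63.99 : 10.24.

100.00 : 63.99 : 10.24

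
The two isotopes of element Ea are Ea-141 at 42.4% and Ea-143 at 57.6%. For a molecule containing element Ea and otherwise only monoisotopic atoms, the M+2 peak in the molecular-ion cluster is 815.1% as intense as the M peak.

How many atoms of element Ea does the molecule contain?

6

The M+2/M ratio from n Ea atoms is n · q/p = n · 0.576/0.424.
n = 8.151 × 0.424/0.576 = 6.00 ≈ 6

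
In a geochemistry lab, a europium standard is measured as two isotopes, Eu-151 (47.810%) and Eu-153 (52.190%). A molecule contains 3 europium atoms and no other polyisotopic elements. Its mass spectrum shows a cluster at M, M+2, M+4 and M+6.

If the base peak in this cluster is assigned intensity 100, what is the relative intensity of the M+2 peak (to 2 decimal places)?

Term probabilities: M 0.1093, M+2 0.3579, M+4 0.3907, M+6 0.1422. Base peak = M+4.
P(M+4) = C(3,2) × 0.47810^1 × 0.52190^2 = 3 × 0.4781 × 0.27237961 = 0.390674 (base)
P(M+2) = C(3,1) × 0.47810^2 × 0.52190^1 = 3 × 0.22857961 × 0.5219 = 0.357887
Relative intensity = 0.357887 / 0.390674 × 100 = 91.61

91.61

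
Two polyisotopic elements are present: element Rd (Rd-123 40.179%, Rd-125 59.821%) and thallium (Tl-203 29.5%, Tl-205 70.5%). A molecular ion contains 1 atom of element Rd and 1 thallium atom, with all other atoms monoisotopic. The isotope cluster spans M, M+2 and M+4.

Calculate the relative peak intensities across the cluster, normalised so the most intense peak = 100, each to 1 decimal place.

Element Rd pattern (n=1): 0.40179 : 0.59821
Thallium pattern (n=1): 0.2950 : 0.7050
Convolve the two distributions (both contribute in 2-u steps):
  M: 0.40179×0.2950 = 0.118528
  M+2: 0.40179×0.7050 + 0.59821×0.2950 = 0.459734
  M+4: 0.59821×0.7050 = 0.421738
Scale to base peak (0.459734) = 100: 25.8 : 100.0 : 91.7

25.8 : 100.0 : 91.7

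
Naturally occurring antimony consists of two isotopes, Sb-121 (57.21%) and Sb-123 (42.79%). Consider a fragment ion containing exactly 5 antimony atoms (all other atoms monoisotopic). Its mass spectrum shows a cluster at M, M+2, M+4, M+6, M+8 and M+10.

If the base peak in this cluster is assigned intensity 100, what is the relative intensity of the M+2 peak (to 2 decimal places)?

66.85

Term probabilities: M 0.0613, M+2 0.2292, M+4 0.3428, M+6 0.2564, M+8 0.0959, M+10 0.0143. Base peak = M+4.
P(M+4) = C(5,2) × 0.5721^3 × 0.4279^2 = 10 × 0.18724742 × 0.18309841 = 0.342847 (base)
P(M+2) = C(5,1) × 0.5721^4 × 0.4279^1 = 5 × 0.10712425 × 0.4279 = 0.229192
Relative intensity = 0.229192 / 0.342847 × 100 = 66.85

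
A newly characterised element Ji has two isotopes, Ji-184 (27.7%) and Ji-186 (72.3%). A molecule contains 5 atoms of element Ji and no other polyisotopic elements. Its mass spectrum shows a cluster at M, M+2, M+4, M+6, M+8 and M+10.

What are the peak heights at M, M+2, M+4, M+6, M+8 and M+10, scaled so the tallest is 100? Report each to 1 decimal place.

0.4 : 5.6 : 29.4 : 76.6 : 100.0 : 52.2

Each Ji atom is independently Ji-184 (p = 0.277) or Ji-186 (q = 0.723); the cluster is the binomial expansion (p + q)^5.
P(M) = 0.277^5 = 0.001631
P(M+2) = 5 × 0.277^4 × 0.723^1 = 0.021283
P(M+4) = 10 × 0.277^3 × 0.723^2 = 0.111100
P(M+6) = 10 × 0.277^2 × 0.723^3 = 0.289984
P(M+8) = 5 × 0.277^1 × 0.723^4 = 0.378445
P(M+10) = 0.723^5 = 0.197557
The M+8 peak is largest (0.378445); scaling to 100 gives 0.4 : 5.6 : 29.4 : 76.6 : 100.0 : 52.2.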